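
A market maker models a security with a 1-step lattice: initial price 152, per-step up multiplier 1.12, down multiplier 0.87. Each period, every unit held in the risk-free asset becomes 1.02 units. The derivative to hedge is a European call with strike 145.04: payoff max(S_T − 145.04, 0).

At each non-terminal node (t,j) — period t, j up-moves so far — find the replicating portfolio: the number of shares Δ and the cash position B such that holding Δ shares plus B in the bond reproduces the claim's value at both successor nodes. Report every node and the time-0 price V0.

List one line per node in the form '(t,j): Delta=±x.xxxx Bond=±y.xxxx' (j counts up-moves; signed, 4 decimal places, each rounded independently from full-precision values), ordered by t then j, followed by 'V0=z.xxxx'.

(0,0): Delta=0.6632 Bond=-85.9765
V0=14.8235

Risk-neutral probability p* = (R−d)/(u−d) = (1.02−0.87)/(1.12−0.87) = 0.6000.
Terminal payoffs: V(1,0)=0.0000, V(1,1)=25.2000
  t=0,j=0: stock 152.0000 → up 170.2400 (V=25.2000), down 132.2400 (V=0.0000). Price 14.8235; hedge Δ=0.6632, bond B=-85.9765.
Each (Δ,B) replicates both successor values, so the strategy is self-financing and V0 is arbitrage-free.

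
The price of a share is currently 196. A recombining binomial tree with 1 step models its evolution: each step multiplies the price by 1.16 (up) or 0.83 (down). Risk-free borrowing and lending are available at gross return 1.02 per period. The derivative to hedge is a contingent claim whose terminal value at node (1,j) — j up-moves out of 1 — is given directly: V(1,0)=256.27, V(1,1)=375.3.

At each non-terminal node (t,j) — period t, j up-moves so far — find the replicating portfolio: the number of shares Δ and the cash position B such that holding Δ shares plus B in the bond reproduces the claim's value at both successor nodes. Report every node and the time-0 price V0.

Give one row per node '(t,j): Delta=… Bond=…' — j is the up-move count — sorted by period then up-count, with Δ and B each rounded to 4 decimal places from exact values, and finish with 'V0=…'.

Since d<R<u, set p* = (R−d)/(u−d) = 0.5758; price each node as the discounted p*-expectation of its children.
At expiry t=1: V(1,0)=256.2700, V(1,1)=375.3000
  t=0,j=0: stock 196.0000 → up 227.3600 (V=375.3000), down 162.6800 (V=256.2700). Price 318.4337; hedge Δ=1.8403, bond B=-42.2632.
Each (Δ,B) replicates both successor values, so the strategy is self-financing and V0 is arbitrage-free.

(0,0): Delta=1.8403 Bond=-42.2632
V0=318.4337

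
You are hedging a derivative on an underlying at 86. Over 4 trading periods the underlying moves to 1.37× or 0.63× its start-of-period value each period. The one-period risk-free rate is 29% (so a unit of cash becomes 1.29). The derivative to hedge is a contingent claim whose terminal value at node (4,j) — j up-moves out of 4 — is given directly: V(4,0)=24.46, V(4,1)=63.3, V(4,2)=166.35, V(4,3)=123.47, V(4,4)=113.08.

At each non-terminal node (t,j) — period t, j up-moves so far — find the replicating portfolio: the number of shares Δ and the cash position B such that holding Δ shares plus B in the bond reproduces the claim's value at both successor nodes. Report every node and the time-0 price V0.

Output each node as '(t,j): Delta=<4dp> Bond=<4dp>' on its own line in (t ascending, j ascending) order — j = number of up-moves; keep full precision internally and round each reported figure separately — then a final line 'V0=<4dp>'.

(0,0): Delta=-0.1110 Bond=52.5181
(1,0): Delta=-0.2066 Bond=72.9281
(1,1): Delta=-0.1057 Bond=67.1204
(2,0): Delta=2.9496 Bond=-13.6536
(2,1): Delta=-0.3825 Bond=107.1356
(2,2): Delta=-0.0902 Bond=84.0944
(3,0): Delta=2.4408 Bond=-6.6717
(3,1): Delta=2.9779 Bond=-18.9393
(3,2): Delta=-0.5698 Bond=157.2527
(3,3): Delta=-0.0635 Bond=102.5702
V0=42.9732

Since d<R<u, set p* = (R−d)/(u−d) = 0.8919; price each node as the discounted p*-expectation of its children.
At expiry t=4: V(4,0)=24.4600, V(4,1)=63.3000, V(4,2)=166.3500, V(4,3)=123.4700, V(4,4)=113.0800
(3,0): S=21.5040. Δ = (V_up−V_dn)/(S_up−S_dn) = (63.3000−24.4600)/(29.4605−13.5475) = 2.4408. V = [p*·63.3000 + (1−p*)·24.4600]/1.29 = 45.8148. B = V − Δ·S = -6.6717.
(3,1): S=46.7628. Δ = (V_up−V_dn)/(S_up−S_dn) = (166.3500−63.3000)/(64.0650−29.4605) = 2.9779. V = [p*·166.3500 + (1−p*)·63.3000]/1.29 = 120.3174. B = V − Δ·S = -18.9393.
(3,2): S=101.6904. Δ = (V_up−V_dn)/(S_up−S_dn) = (123.4700−166.3500)/(139.3159−64.0650) = -0.5698. V = [p*·123.4700 + (1−p*)·166.3500]/1.29 = 99.3067. B = V − Δ·S = 157.2527.
(3,3): S=221.1364. Δ = (V_up−V_dn)/(S_up−S_dn) = (113.0800−123.4700)/(302.9568−139.3159) = -0.0635. V = [p*·113.0800 + (1−p*)·123.4700]/1.29 = 88.5296. B = V − Δ·S = 102.5702.
(2,0): S=34.1334. Δ = (V_up−V_dn)/(S_up−S_dn) = (120.3174−45.8148)/(46.7628−21.5040) = 2.9496. V = [p*·120.3174 + (1−p*)·45.8148]/1.29 = 87.0256. B = V − Δ·S = -13.6536.
(2,1): S=74.2266. Δ = (V_up−V_dn)/(S_up−S_dn) = (99.3067−120.3174)/(101.6904−46.7628) = -0.3825. V = [p*·99.3067 + (1−p*)·120.3174]/1.29 = 78.7428. B = V − Δ·S = 107.1356.
(2,2): S=161.4134. Δ = (V_up−V_dn)/(S_up−S_dn) = (88.5296−99.3067)/(221.1364−101.6904) = -0.0902. V = [p*·88.5296 + (1−p*)·99.3067]/1.29 = 69.5308. B = V − Δ·S = 84.0944.
(1,0): S=54.1800. Δ = (V_up−V_dn)/(S_up−S_dn) = (78.7428−87.0256)/(74.2266−34.1334) = -0.2066. V = [p*·78.7428 + (1−p*)·87.0256]/1.29 = 61.7350. B = V − Δ·S = 72.9281.
(1,1): S=117.8200. Δ = (V_up−V_dn)/(S_up−S_dn) = (69.5308−78.7428)/(161.4134−74.2266) = -0.1057. V = [p*·69.5308 + (1−p*)·78.7428]/1.29 = 54.6719. B = V − Δ·S = 67.1204.
(0,0): S=86.0000. Δ = (V_up−V_dn)/(S_up−S_dn) = (54.6719−61.7350)/(117.8200−54.1800) = -0.1110. V = [p*·54.6719 + (1−p*)·61.7350]/1.29 = 42.9732. B = V − Δ·S = 52.5181.
Check: Δ(0,0)·S0 + B(0,0) = 42.9732 = V0.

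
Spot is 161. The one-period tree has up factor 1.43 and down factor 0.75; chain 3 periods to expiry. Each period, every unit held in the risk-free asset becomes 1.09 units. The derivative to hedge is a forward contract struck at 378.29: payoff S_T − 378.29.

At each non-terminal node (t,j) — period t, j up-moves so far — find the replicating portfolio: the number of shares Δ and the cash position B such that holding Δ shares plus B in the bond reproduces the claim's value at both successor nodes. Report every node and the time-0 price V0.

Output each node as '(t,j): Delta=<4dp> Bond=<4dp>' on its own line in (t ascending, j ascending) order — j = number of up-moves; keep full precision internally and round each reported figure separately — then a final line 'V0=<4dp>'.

(0,0): Delta=1.0000 Bond=-292.1093
(1,0): Delta=1.0000 Bond=-318.3991
(1,1): Delta=1.0000 Bond=-318.3991
(2,0): Delta=1.0000 Bond=-347.0550
(2,1): Delta=1.0000 Bond=-347.0550
(2,2): Delta=1.0000 Bond=-347.0550
V0=-131.1093

No-arbitrage ⇒ martingale measure with p* = (R−d)/(u−d) = 0.5000.
Payoff layer (t=3): V(3,0)=-310.3681, V(3,1)=-248.7856, V(3,2)=-131.3683, V(3,3)=92.5073
(2,0): S=90.5625. Δ = (V_up−V_dn)/(S_up−S_dn) = (-248.7856−-310.3681)/(129.5044−67.9219) = 1.0000. V = [p*·-248.7856 + (1−p*)·-310.3681]/1.09 = -256.4925. B = V − Δ·S = -347.0550.
(2,1): S=172.6725. Δ = (V_up−V_dn)/(S_up−S_dn) = (-131.3683−-248.7856)/(246.9217−129.5044) = 1.0000. V = [p*·-131.3683 + (1−p*)·-248.7856]/1.09 = -174.3825. B = V − Δ·S = -347.0550.
(2,2): S=329.2289. Δ = (V_up−V_dn)/(S_up−S_dn) = (92.5073−-131.3683)/(470.7973−246.9217) = 1.0000. V = [p*·92.5073 + (1−p*)·-131.3683]/1.09 = -17.8261. B = V − Δ·S = -347.0550.
(1,0): S=120.7500. Δ = (V_up−V_dn)/(S_up−S_dn) = (-174.3825−-256.4925)/(172.6725−90.5625) = 1.0000. V = [p*·-174.3825 + (1−p*)·-256.4925]/1.09 = -197.6491. B = V − Δ·S = -318.3991.
(1,1): S=230.2300. Δ = (V_up−V_dn)/(S_up−S_dn) = (-17.8261−-174.3825)/(329.2289−172.6725) = 1.0000. V = [p*·-17.8261 + (1−p*)·-174.3825]/1.09 = -88.1691. B = V − Δ·S = -318.3991.
(0,0): S=161.0000. Δ = (V_up−V_dn)/(S_up−S_dn) = (-88.1691−-197.6491)/(230.2300−120.7500) = 1.0000. V = [p*·-88.1691 + (1−p*)·-197.6491]/1.09 = -131.1093. B = V − Δ·S = -292.1093.
Check: Δ(0,0)·S0 + B(0,0) = -131.1093 = V0.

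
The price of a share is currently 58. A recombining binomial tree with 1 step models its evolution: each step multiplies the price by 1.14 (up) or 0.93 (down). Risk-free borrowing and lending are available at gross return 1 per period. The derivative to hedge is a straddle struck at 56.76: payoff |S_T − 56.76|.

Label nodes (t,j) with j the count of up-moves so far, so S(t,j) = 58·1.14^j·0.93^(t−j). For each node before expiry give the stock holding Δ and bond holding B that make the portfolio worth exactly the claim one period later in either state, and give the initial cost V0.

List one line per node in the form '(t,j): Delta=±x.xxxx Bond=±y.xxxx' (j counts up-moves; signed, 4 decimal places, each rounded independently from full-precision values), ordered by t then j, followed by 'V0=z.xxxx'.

Under the risk-neutral measure, an up-move has probability p* = (R−d)/(u−d) = 0.3333 and values discount at R = 1.
At expiry t=1: V(1,0)=2.8200, V(1,1)=9.3600
(0,0): S=58.0000. Δ = (V_up−V_dn)/(S_up−S_dn) = (9.3600−2.8200)/(66.1200−53.9400) = 0.5369. V = [p*·9.3600 + (1−p*)·2.8200]/1 = 5.0000. B = V − Δ·S = -26.1429.
Self-financing check: at every node Δ·S+B equals the discounted successor values.

(0,0): Delta=0.5369 Bond=-26.1429
V0=5.0000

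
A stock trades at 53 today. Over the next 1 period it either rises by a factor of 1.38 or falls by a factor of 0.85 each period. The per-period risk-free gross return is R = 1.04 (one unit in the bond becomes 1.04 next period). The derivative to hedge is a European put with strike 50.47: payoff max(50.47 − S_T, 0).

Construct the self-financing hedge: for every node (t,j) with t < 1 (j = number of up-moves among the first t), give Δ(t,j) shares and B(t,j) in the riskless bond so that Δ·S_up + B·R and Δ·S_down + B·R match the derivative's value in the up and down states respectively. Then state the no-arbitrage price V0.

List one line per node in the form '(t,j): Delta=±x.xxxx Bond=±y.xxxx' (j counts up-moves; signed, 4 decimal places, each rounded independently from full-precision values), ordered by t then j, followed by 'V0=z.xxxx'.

No-arbitrage ⇒ martingale measure with p* = (R−d)/(u−d) = 0.3585.
At expiry t=1: V(1,0)=5.4200, V(1,1)=0.0000
  t=0,j=0: stock 53.0000 → up 73.1400 (V=0.0000), down 45.0500 (V=5.4200). Price 3.3433; hedge Δ=-0.1930, bond B=13.5697.
Check: Δ(0,0)·S0 + B(0,0) = 3.3433 = V0.

(0,0): Delta=-0.1930 Bond=13.5697
V0=3.3433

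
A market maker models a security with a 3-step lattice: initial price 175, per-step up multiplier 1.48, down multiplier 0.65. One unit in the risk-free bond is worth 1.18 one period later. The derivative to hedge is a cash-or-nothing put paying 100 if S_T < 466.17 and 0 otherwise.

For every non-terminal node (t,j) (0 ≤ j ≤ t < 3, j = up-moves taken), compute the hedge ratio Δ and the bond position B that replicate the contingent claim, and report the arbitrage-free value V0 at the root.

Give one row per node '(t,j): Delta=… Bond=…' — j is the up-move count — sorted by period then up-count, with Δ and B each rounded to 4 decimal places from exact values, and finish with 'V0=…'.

The replicating-portfolio and risk-neutral prices coincide; use p* = (1.18−0.65)/(1.48−0.65) = 0.6386 for the latter.
Terminal values V(3,·): V(3,0)=100.0000, V(3,1)=100.0000, V(3,2)=100.0000, V(3,3)=0.0000
  t=2,j=0: stock 73.9375 → up 109.4275 (V=100.0000), down 48.0594 (V=100.0000). Price 84.7458; hedge Δ=0.0000, bond B=84.7458.
  t=2,j=1: stock 168.3500 → up 249.1580 (V=100.0000), down 109.4275 (V=100.0000). Price 84.7458; hedge Δ=0.0000, bond B=84.7458.
  t=2,j=2: stock 383.3200 → up 567.3136 (V=0.0000), down 249.1580 (V=100.0000). Price 30.6310; hedge Δ=-0.3143, bond B=151.1129.
  t=1,j=0: stock 113.7500 → up 168.3500 (V=84.7458), down 73.9375 (V=84.7458). Price 71.8184; hedge Δ=0.0000, bond B=71.8184.
  t=1,j=1: stock 259.0000 → up 383.3200 (V=30.6310), down 168.3500 (V=84.7458). Price 42.5344; hedge Δ=-0.2517, bond B=107.7329.
  t=0,j=0: stock 175.0000 → up 259.0000 (V=42.5344), down 113.7500 (V=71.8184). Price 45.0161; hedge Δ=-0.2016, bond B=80.2981.
Check: Δ(0,0)·S0 + B(0,0) = 45.0161 = V0.

(0,0): Delta=-0.2016 Bond=80.2981
(1,0): Delta=0.0000 Bond=71.8184
(1,1): Delta=-0.2517 Bond=107.7329
(2,0): Delta=0.0000 Bond=84.7458
(2,1): Delta=0.0000 Bond=84.7458
(2,2): Delta=-0.3143 Bond=151.1129
V0=45.0161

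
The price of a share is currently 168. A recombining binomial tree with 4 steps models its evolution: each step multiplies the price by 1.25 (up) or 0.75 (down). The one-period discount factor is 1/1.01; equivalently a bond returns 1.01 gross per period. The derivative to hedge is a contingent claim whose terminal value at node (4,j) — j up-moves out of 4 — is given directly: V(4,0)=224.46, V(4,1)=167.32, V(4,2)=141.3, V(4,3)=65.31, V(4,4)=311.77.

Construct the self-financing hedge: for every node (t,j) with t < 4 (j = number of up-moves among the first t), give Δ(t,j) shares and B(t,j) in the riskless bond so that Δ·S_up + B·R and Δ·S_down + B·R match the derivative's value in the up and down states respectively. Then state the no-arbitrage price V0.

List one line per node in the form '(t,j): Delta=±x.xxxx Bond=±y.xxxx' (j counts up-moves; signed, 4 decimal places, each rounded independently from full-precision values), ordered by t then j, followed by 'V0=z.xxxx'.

(0,0): Delta=-0.1225 Bond=158.6320
(1,0): Delta=-0.7267 Bond=236.3408
(1,1): Delta=0.2121 Bond=89.9513
(2,0): Delta=-0.8582 Bond=251.1358
(2,1): Delta=-0.6538 Bond=227.2289
(2,2): Delta=0.6916 Bond=-35.0366
(3,0): Delta=-1.6124 Bond=307.0990
(3,1): Delta=-0.4406 Bond=204.3069
(3,2): Delta=-0.7720 Bond=252.7574
(3,3): Delta=1.5022 Bond=-301.3663
V0=138.0440

No-arbitrage ⇒ martingale measure with p* = (R−d)/(u−d) = 0.5200.
Terminal payoffs: V(4,0)=224.4600, V(4,1)=167.3200, V(4,2)=141.3000, V(4,3)=65.3100, V(4,4)=311.7700
(3,0): S=70.8750. Δ = (V_up−V_dn)/(S_up−S_dn) = (167.3200−224.4600)/(88.5938−53.1562) = -1.6124. V = [p*·167.3200 + (1−p*)·224.4600]/1.01 = 192.8190. B = V − Δ·S = 307.0990.
(3,1): S=118.1250. Δ = (V_up−V_dn)/(S_up−S_dn) = (141.3000−167.3200)/(147.6562−88.5938) = -0.4406. V = [p*·141.3000 + (1−p*)·167.3200]/1.01 = 152.2669. B = V − Δ·S = 204.3069.
(3,2): S=196.8750. Δ = (V_up−V_dn)/(S_up−S_dn) = (65.3100−141.3000)/(246.0938−147.6562) = -0.7720. V = [p*·65.3100 + (1−p*)·141.3000]/1.01 = 100.7774. B = V − Δ·S = 252.7574.
(3,3): S=328.1250. Δ = (V_up−V_dn)/(S_up−S_dn) = (311.7700−65.3100)/(410.1562−246.0938) = 1.5022. V = [p*·311.7700 + (1−p*)·65.3100]/1.01 = 191.5537. B = V − Δ·S = -301.3663.
(2,0): S=94.5000. Δ = (V_up−V_dn)/(S_up−S_dn) = (152.2669−192.8190)/(118.1250−70.8750) = -0.8582. V = [p*·152.2669 + (1−p*)·192.8190]/1.01 = 170.0316. B = V − Δ·S = 251.1358.
(2,1): S=157.5000. Δ = (V_up−V_dn)/(S_up−S_dn) = (100.7774−152.2669)/(196.8750−118.1250) = -0.6538. V = [p*·100.7774 + (1−p*)·152.2669]/1.01 = 124.2499. B = V − Δ·S = 227.2289.
(2,2): S=262.5000. Δ = (V_up−V_dn)/(S_up−S_dn) = (191.5537−100.7774)/(328.1250−196.8750) = 0.6916. V = [p*·191.5537 + (1−p*)·100.7774]/1.01 = 146.5159. B = V − Δ·S = -35.0366.
(1,0): S=126.0000. Δ = (V_up−V_dn)/(S_up−S_dn) = (124.2499−170.0316)/(157.5000−94.5000) = -0.7267. V = [p*·124.2499 + (1−p*)·170.0316]/1.01 = 144.7773. B = V − Δ·S = 236.3408.
(1,1): S=210.0000. Δ = (V_up−V_dn)/(S_up−S_dn) = (146.5159−124.2499)/(262.5000−157.5000) = 0.2121. V = [p*·146.5159 + (1−p*)·124.2499]/1.01 = 134.4834. B = V − Δ·S = 89.9513.
(0,0): S=168.0000. Δ = (V_up−V_dn)/(S_up−S_dn) = (134.4834−144.7773)/(210.0000−126.0000) = -0.1225. V = [p*·134.4834 + (1−p*)·144.7773]/1.01 = 138.0440. B = V − Δ·S = 158.6320.
Root portfolio cost Δ·168+B reproduces V0=138.0440.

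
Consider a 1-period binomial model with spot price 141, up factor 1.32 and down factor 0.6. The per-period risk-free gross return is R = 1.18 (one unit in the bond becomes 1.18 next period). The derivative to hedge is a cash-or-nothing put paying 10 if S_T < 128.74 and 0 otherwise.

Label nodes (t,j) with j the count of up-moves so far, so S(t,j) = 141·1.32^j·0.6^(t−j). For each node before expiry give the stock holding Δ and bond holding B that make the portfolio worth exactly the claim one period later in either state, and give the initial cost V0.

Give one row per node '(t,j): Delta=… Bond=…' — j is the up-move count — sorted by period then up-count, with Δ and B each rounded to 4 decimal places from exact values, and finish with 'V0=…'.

(0,0): Delta=-0.0985 Bond=15.5367
V0=1.6478

Risk-neutral probability p* = (R−d)/(u−d) = (1.18−0.6)/(1.32−0.6) = 0.8056.
Terminal values V(1,·): V(1,0)=10.0000, V(1,1)=0.0000
Node (0,0) S=141.0000: V=(p*·0.0000+(1−p*)·10.0000)/1.18=1.6478; Δ=(0.0000−10.0000)/(186.1200−84.6000)=-0.0985; B=V−Δ·S=15.5367
Each (Δ,B) replicates both successor values, so the strategy is self-financing and V0 is arbitrage-free.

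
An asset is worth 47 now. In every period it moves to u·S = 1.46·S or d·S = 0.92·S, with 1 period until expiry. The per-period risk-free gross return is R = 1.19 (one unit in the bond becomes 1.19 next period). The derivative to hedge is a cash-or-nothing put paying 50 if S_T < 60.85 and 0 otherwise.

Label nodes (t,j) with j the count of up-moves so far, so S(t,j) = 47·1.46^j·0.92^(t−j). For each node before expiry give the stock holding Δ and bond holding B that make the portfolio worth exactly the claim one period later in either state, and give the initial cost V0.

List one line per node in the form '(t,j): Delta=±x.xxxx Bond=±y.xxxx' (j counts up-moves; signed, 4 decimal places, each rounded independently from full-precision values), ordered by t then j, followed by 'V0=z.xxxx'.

Since d<R<u, set p* = (R−d)/(u−d) = 0.5000; price each node as the discounted p*-expectation of its children.
Payoff layer (t=1): V(1,0)=50.0000, V(1,1)=0.0000
(0,0): S=47.0000. Δ = (V_up−V_dn)/(S_up−S_dn) = (0.0000−50.0000)/(68.6200−43.2400) = -1.9701. V = [p*·0.0000 + (1−p*)·50.0000]/1.19 = 21.0084. B = V − Δ·S = 113.6010.
Each (Δ,B) replicates both successor values, so the strategy is self-financing and V0 is arbitrage-free.

(0,0): Delta=-1.9701 Bond=113.6010
V0=21.0084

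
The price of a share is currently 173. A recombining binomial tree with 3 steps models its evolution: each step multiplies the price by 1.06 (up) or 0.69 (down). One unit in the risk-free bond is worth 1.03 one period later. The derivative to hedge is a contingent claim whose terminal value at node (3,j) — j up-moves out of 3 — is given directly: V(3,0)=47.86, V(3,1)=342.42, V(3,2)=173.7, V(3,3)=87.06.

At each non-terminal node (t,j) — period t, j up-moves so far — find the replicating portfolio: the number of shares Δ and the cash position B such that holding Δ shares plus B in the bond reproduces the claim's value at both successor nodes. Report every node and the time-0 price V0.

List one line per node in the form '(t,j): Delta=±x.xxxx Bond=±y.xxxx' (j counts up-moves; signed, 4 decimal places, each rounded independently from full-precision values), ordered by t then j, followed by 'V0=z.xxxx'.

Under the risk-neutral measure, an up-move has probability p* = (R−d)/(u−d) = 0.9189 and values discount at R = 1.03.
Terminal payoffs: V(3,0)=47.8600, V(3,1)=342.4200, V(3,2)=173.7000, V(3,3)=87.0600
  t=2,j=0: stock 82.3653 → up 87.3072 (V=342.4200), down 56.8321 (V=47.8600). Price 309.2590; hedge Δ=9.6656, bond B=-486.8491.
  t=2,j=1: stock 126.5322 → up 134.1241 (V=173.7000), down 87.3072 (V=342.4200). Price 181.9223; hedge Δ=-3.6038, bond B=637.9223.
  t=2,j=2: stock 194.3828 → up 206.0458 (V=87.0600), down 134.1241 (V=173.7000). Price 91.3445; hedge Δ=-1.2046, bond B=325.5067.
  t=1,j=0: stock 119.3700 → up 126.5322 (V=181.9223), down 82.3653 (V=309.2590). Price 186.6475; hedge Δ=-2.8831, bond B=530.8006.
  t=1,j=1: stock 183.3800 → up 194.3828 (V=91.3445), down 126.5322 (V=181.9223). Price 95.8142; hedge Δ=-1.3350, bond B=340.6191.
  t=0,j=0: stock 173.0000 → up 183.3800 (V=95.8142), down 119.3700 (V=186.6475). Price 100.1739; hedge Δ=-1.4190, bond B=345.6692.
Check: Δ(0,0)·S0 + B(0,0) = 100.1739 = V0.

(0,0): Delta=-1.4190 Bond=345.6692
(1,0): Delta=-2.8831 Bond=530.8006
(1,1): Delta=-1.3350 Bond=340.6191
(2,0): Delta=9.6656 Bond=-486.8491
(2,1): Delta=-3.6038 Bond=637.9223
(2,2): Delta=-1.2046 Bond=325.5067
V0=100.1739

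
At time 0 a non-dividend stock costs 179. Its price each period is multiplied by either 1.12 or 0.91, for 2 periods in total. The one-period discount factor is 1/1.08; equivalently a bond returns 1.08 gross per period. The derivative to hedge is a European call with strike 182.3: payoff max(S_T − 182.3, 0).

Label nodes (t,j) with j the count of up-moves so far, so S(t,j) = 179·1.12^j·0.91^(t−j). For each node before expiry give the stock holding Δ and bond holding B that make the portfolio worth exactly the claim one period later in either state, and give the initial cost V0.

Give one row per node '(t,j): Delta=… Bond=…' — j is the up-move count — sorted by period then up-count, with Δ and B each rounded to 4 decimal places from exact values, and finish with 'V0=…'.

Since d<R<u, set p* = (R−d)/(u−d) = 0.8095; price each node as the discounted p*-expectation of its children.
Terminal values V(2,·): V(2,0)=0.0000, V(2,1)=0.1368, V(2,2)=42.2376
  t=1,j=0: stock 162.8900 → up 182.4368 (V=0.1368), down 148.2299 (V=0.0000). Price 0.1025; hedge Δ=0.0040, bond B=-0.5489.
  t=1,j=1: stock 200.4800 → up 224.5376 (V=42.2376), down 182.4368 (V=0.1368). Price 31.6837; hedge Δ=1.0000, bond B=-168.7963.
  t=0,j=0: stock 179.0000 → up 200.4800 (V=31.6837), down 162.8900 (V=0.1025). Price 23.7669; hedge Δ=0.8401, bond B=-126.6196.
Root portfolio cost Δ·179+B reproduces V0=23.7669.

(0,0): Delta=0.8401 Bond=-126.6196
(1,0): Delta=0.0040 Bond=-0.5489
(1,1): Delta=1.0000 Bond=-168.7963
V0=23.7669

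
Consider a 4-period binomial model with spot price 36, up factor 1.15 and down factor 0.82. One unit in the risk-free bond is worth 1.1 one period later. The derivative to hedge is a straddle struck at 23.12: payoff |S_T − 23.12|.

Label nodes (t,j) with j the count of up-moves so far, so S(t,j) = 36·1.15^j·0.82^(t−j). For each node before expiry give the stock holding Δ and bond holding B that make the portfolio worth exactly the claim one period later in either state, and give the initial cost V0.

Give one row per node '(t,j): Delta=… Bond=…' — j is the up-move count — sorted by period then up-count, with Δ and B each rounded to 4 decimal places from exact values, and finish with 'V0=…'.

(0,0): Delta=0.9949 Bond=-15.5998
(1,0): Delta=0.9617 Bond=-16.1779
(1,1): Delta=0.9992 Bond=-17.3351
(2,0): Delta=0.7174 Bond=-11.8835
(2,1): Delta=0.9928 Bond=-18.8514
(2,2): Delta=1.0000 Bond=-19.1074
(3,0): Delta=-1.0000 Bond=21.0182
(3,1): Delta=0.9361 Bond=-19.1594
(3,2): Delta=1.0000 Bond=-21.0182
(3,3): Delta=1.0000 Bond=-21.0182
V0=20.2184

The replicating-portfolio and risk-neutral prices coincide; use p* = (1.1−0.82)/(1.15−0.82) = 0.8485 for the latter.
Terminal values V(4,·): V(4,0)=6.8436, V(4,1)=0.2934, V(4,2)=8.8930, V(4,3)=21.7762, V(4,4)=39.8442
(3,0): S=19.8492. Δ = (V_up−V_dn)/(S_up−S_dn) = (0.2934−6.8436)/(22.8266−16.2764) = -1.0000. V = [p*·0.2934 + (1−p*)·6.8436]/1.1 = 1.1689. B = V − Δ·S = 21.0182.
(3,1): S=27.8374. Δ = (V_up−V_dn)/(S_up−S_dn) = (8.8930−0.2934)/(32.0130−22.8266) = 0.9361. V = [p*·8.8930 + (1−p*)·0.2934]/1.1 = 6.9000. B = V − Δ·S = -19.1594.
(3,2): S=39.0402. Δ = (V_up−V_dn)/(S_up−S_dn) = (21.7762−8.8930)/(44.8962−32.0130) = 1.0000. V = [p*·21.7762 + (1−p*)·8.8930]/1.1 = 18.0220. B = V − Δ·S = -21.0182.
(3,3): S=54.7515. Δ = (V_up−V_dn)/(S_up−S_dn) = (39.8442−21.7762)/(62.9642−44.8962) = 1.0000. V = [p*·39.8442 + (1−p*)·21.7762]/1.1 = 33.7333. B = V − Δ·S = -21.0182.
(2,0): S=24.2064. Δ = (V_up−V_dn)/(S_up−S_dn) = (6.9000−1.1689)/(27.8374−19.8492) = 0.7174. V = [p*·6.9000 + (1−p*)·1.1689]/1.1 = 5.4833. B = V − Δ·S = -11.8835.
(2,1): S=33.9480. Δ = (V_up−V_dn)/(S_up−S_dn) = (18.0220−6.9000)/(39.0402−27.8374) = 0.9928. V = [p*·18.0220 + (1−p*)·6.9000]/1.1 = 14.8517. B = V − Δ·S = -18.8514.
(2,2): S=47.6100. Δ = (V_up−V_dn)/(S_up−S_dn) = (33.7333−18.0220)/(54.7515−39.0402) = 1.0000. V = [p*·33.7333 + (1−p*)·18.0220]/1.1 = 28.5026. B = V − Δ·S = -19.1074.
(1,0): S=29.5200. Δ = (V_up−V_dn)/(S_up−S_dn) = (14.8517−5.4833)/(33.9480−24.2064) = 0.9617. V = [p*·14.8517 + (1−p*)·5.4833]/1.1 = 12.2111. B = V − Δ·S = -16.1779.
(1,1): S=41.4000. Δ = (V_up−V_dn)/(S_up−S_dn) = (28.5026−14.8517)/(47.6100−33.9480) = 0.9992. V = [p*·28.5026 + (1−p*)·14.8517]/1.1 = 24.0311. B = V − Δ·S = -17.3351.
(0,0): S=36.0000. Δ = (V_up−V_dn)/(S_up−S_dn) = (24.0311−12.2111)/(41.4000−29.5200) = 0.9949. V = [p*·24.0311 + (1−p*)·12.2111]/1.1 = 20.2184. B = V − Δ·S = -15.5998.
Check: Δ(0,0)·S0 + B(0,0) = 20.2184 = V0.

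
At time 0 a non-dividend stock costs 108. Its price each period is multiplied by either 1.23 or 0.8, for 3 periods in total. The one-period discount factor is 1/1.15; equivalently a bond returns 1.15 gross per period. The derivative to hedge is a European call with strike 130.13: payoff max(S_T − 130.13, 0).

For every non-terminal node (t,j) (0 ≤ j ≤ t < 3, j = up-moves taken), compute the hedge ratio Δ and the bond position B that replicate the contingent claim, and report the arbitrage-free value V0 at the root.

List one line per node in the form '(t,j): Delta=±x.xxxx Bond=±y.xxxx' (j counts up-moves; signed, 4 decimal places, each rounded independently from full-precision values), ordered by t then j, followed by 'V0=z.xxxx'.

(0,0): Delta=0.7608 Bond=-56.9035
(1,0): Delta=0.0111 Bond=-0.6694
(1,1): Delta=0.8722 Bond=-80.2436
(2,0): Delta=0.0000 Bond=0.0000
(2,1): Delta=0.0128 Bond=-0.9457
(2,2): Delta=1.0000 Bond=-113.1565
V0=25.2613

No-arbitrage ⇒ martingale measure with p* = (R−d)/(u−d) = 0.8140.
Terminal values V(3,·): V(3,0)=0.0000, V(3,1)=0.0000, V(3,2)=0.5846, V(3,3)=70.8436
  t=2,j=0: stock 69.1200 → up 85.0176 (V=0.0000), down 55.2960 (V=0.0000). Price 0.0000; hedge Δ=0.0000, bond B=0.0000.
  t=2,j=1: stock 106.2720 → up 130.7146 (V=0.5846), down 85.0176 (V=0.0000). Price 0.4137; hedge Δ=0.0128, bond B=-0.9457.
  t=2,j=2: stock 163.3932 → up 200.9736 (V=70.8436), down 130.7146 (V=0.5846). Price 50.2367; hedge Δ=1.0000, bond B=-113.1565.
  t=1,j=0: stock 86.4000 → up 106.2720 (V=0.4137), down 69.1200 (V=0.0000). Price 0.2928; hedge Δ=0.0111, bond B=-0.6694.
  t=1,j=1: stock 132.8400 → up 163.3932 (V=50.2367), down 106.2720 (V=0.4137). Price 35.6237; hedge Δ=0.8722, bond B=-80.2436.
  t=0,j=0: stock 108.0000 → up 132.8400 (V=35.6237), down 86.4000 (V=0.2928). Price 25.2613; hedge Δ=0.7608, bond B=-56.9035.
Each (Δ,B) replicates both successor values, so the strategy is self-financing and V0 is arbitrage-free.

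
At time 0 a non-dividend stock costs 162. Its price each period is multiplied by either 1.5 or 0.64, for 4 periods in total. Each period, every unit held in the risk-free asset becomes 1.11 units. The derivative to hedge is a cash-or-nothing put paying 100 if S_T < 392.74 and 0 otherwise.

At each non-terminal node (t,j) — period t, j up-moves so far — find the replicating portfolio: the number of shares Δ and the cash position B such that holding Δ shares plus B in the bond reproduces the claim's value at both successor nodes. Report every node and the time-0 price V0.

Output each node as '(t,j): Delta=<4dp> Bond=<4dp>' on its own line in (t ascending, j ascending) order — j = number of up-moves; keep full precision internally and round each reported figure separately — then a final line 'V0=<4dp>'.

(0,0): Delta=-0.0857 Bond=73.8749
(1,0): Delta=0.0000 Bond=73.1191
(1,1): Delta=-0.1160 Bond=89.3713
(2,0): Delta=0.0000 Bond=81.1622
(2,1): Delta=0.0000 Bond=81.1622
(2,2): Delta=-0.1571 Bond=114.1714
(3,0): Delta=0.0000 Bond=90.0901
(3,1): Delta=0.0000 Bond=90.0901
(3,2): Delta=0.0000 Bond=90.0901
(3,3): Delta=-0.2127 Bond=157.1339
V0=59.9968

The replicating-portfolio and risk-neutral prices coincide; use p* = (1.11−0.64)/(1.5−0.64) = 0.5465 for the latter.
Payoff layer (t=4): V(4,0)=100.0000, V(4,1)=100.0000, V(4,2)=100.0000, V(4,3)=100.0000, V(4,4)=0.0000
Node (3,0) S=42.4673: V=(p*·100.0000+(1−p*)·100.0000)/1.11=90.0901; Δ=(100.0000−100.0000)/(63.7010−27.1791)=0.0000; B=V−Δ·S=90.0901
Node (3,1) S=99.5328: V=(p*·100.0000+(1−p*)·100.0000)/1.11=90.0901; Δ=(100.0000−100.0000)/(149.2992−63.7010)=0.0000; B=V−Δ·S=90.0901
Node (3,2) S=233.2800: V=(p*·100.0000+(1−p*)·100.0000)/1.11=90.0901; Δ=(100.0000−100.0000)/(349.9200−149.2992)=0.0000; B=V−Δ·S=90.0901
Node (3,3) S=546.7500: V=(p*·0.0000+(1−p*)·100.0000)/1.11=40.8548; Δ=(0.0000−100.0000)/(820.1250−349.9200)=-0.2127; B=V−Δ·S=157.1339
Node (2,0) S=66.3552: V=(p*·90.0901+(1−p*)·90.0901)/1.11=81.1622; Δ=(90.0901−90.0901)/(99.5328−42.4673)=0.0000; B=V−Δ·S=81.1622
Node (2,1) S=155.5200: V=(p*·90.0901+(1−p*)·90.0901)/1.11=81.1622; Δ=(90.0901−90.0901)/(233.2800−99.5328)=0.0000; B=V−Δ·S=81.1622
Node (2,2) S=364.5000: V=(p*·40.8548+(1−p*)·90.0901)/1.11=56.9211; Δ=(40.8548−90.0901)/(546.7500−233.2800)=-0.1571; B=V−Δ·S=114.1714
Node (1,0) S=103.6800: V=(p*·81.1622+(1−p*)·81.1622)/1.11=73.1191; Δ=(81.1622−81.1622)/(155.5200−66.3552)=0.0000; B=V−Δ·S=73.1191
Node (1,1) S=243.0000: V=(p*·56.9211+(1−p*)·81.1622)/1.11=61.1839; Δ=(56.9211−81.1622)/(364.5000−155.5200)=-0.1160; B=V−Δ·S=89.3713
Node (0,0) S=162.0000: V=(p*·61.1839+(1−p*)·73.1191)/1.11=59.9968; Δ=(61.1839−73.1191)/(243.0000−103.6800)=-0.0857; B=V−Δ·S=73.8749
Self-financing check: at every node Δ·S+B equals the discounted successor values.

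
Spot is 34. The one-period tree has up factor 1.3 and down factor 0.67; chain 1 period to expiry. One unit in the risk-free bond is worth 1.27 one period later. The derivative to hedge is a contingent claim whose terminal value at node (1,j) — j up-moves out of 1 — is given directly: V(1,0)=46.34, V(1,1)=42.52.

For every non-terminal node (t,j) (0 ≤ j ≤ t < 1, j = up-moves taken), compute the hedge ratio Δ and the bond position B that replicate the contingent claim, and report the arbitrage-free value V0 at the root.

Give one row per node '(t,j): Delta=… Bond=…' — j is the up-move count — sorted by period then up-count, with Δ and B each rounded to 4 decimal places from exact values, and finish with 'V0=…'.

The replicating-portfolio and risk-neutral prices coincide; use p* = (1.27−0.67)/(1.3−0.67) = 0.9524 for the latter.
Payoff layer (t=1): V(1,0)=46.3400, V(1,1)=42.5200
(0,0): S=34.0000. Δ = (V_up−V_dn)/(S_up−S_dn) = (42.5200−46.3400)/(44.2000−22.7800) = -0.1783. V = [p*·42.5200 + (1−p*)·46.3400]/1.27 = 33.6235. B = V − Δ·S = 39.6870.
Check: Δ(0,0)·S0 + B(0,0) = 33.6235 = V0.

(0,0): Delta=-0.1783 Bond=39.6870
V0=33.6235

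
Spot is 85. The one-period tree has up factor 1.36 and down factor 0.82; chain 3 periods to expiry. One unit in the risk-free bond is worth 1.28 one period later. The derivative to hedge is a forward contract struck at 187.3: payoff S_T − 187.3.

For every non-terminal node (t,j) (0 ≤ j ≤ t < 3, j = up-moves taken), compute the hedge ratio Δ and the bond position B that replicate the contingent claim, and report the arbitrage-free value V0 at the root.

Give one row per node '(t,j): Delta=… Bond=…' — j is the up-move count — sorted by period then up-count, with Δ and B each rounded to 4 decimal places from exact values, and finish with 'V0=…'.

(0,0): Delta=1.0000 Bond=-89.3116
(1,0): Delta=1.0000 Bond=-114.3188
(1,1): Delta=1.0000 Bond=-114.3188
(2,0): Delta=1.0000 Bond=-146.3281
(2,1): Delta=1.0000 Bond=-146.3281
(2,2): Delta=1.0000 Bond=-146.3281
V0=-4.3116

Risk-neutral probability p* = (R−d)/(u−d) = (1.28−0.82)/(1.36−0.82) = 0.8519.
Terminal payoffs: V(3,0)=-140.4337, V(3,1)=-109.5706, V(3,2)=-58.3829, V(3,3)=26.5138
Node (2,0) S=57.1540: V=(p*·-109.5706+(1−p*)·-140.4337)/1.28=-89.1741; Δ=(-109.5706−-140.4337)/(77.7294−46.8663)=1.0000; B=V−Δ·S=-146.3281
Node (2,1) S=94.7920: V=(p*·-58.3829+(1−p*)·-109.5706)/1.28=-51.5361; Δ=(-58.3829−-109.5706)/(128.9171−77.7294)=1.0000; B=V−Δ·S=-146.3281
Node (2,2) S=157.2160: V=(p*·26.5138+(1−p*)·-58.3829)/1.28=10.8879; Δ=(26.5138−-58.3829)/(213.8138−128.9171)=1.0000; B=V−Δ·S=-146.3281
Node (1,0) S=69.7000: V=(p*·-51.5361+(1−p*)·-89.1741)/1.28=-44.6188; Δ=(-51.5361−-89.1741)/(94.7920−57.1540)=1.0000; B=V−Δ·S=-114.3188
Node (1,1) S=115.6000: V=(p*·10.8879+(1−p*)·-51.5361)/1.28=1.2812; Δ=(10.8879−-51.5361)/(157.2160−94.7920)=1.0000; B=V−Δ·S=-114.3188
Node (0,0) S=85.0000: V=(p*·1.2812+(1−p*)·-44.6188)/1.28=-4.3116; Δ=(1.2812−-44.6188)/(115.6000−69.7000)=1.0000; B=V−Δ·S=-89.3116
Root portfolio cost Δ·85+B reproduces V0=-4.3116.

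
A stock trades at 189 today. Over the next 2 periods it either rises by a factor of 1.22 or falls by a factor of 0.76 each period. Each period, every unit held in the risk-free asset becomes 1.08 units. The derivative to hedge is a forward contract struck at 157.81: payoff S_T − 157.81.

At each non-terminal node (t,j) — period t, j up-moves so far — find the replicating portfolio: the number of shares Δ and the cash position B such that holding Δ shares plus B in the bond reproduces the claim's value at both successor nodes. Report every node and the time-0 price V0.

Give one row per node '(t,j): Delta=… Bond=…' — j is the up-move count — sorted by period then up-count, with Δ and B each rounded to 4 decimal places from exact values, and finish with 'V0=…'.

(0,0): Delta=1.0000 Bond=-135.2966
(1,0): Delta=1.0000 Bond=-146.1204
(1,1): Delta=1.0000 Bond=-146.1204
V0=53.7034

The replicating-portfolio and risk-neutral prices coincide; use p* = (1.08−0.76)/(1.22−0.76) = 0.6957 for the latter.
Payoff layer (t=2): V(2,0)=-48.6436, V(2,1)=17.4308, V(2,2)=123.4976
(1,0): S=143.6400. Δ = (V_up−V_dn)/(S_up−S_dn) = (17.4308−-48.6436)/(175.2408−109.1664) = 1.0000. V = [p*·17.4308 + (1−p*)·-48.6436]/1.08 = -2.4804. B = V − Δ·S = -146.1204.
(1,1): S=230.5800. Δ = (V_up−V_dn)/(S_up−S_dn) = (123.4976−17.4308)/(281.3076−175.2408) = 1.0000. V = [p*·123.4976 + (1−p*)·17.4308]/1.08 = 84.4596. B = V − Δ·S = -146.1204.
(0,0): S=189.0000. Δ = (V_up−V_dn)/(S_up−S_dn) = (84.4596−-2.4804)/(230.5800−143.6400) = 1.0000. V = [p*·84.4596 + (1−p*)·-2.4804]/1.08 = 53.7034. B = V − Δ·S = -135.2966.
Root portfolio cost Δ·189+B reproduces V0=53.7034.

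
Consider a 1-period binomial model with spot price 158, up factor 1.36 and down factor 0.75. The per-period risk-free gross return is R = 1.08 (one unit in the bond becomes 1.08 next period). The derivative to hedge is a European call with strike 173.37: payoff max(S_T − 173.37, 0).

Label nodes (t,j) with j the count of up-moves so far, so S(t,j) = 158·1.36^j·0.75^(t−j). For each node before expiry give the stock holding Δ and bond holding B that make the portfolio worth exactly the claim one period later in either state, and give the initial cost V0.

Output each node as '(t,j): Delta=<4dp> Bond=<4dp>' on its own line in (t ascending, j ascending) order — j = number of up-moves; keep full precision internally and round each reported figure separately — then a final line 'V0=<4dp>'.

(0,0): Delta=0.4307 Bond=-47.2564
V0=20.7928

No-arbitrage ⇒ martingale measure with p* = (R−d)/(u−d) = 0.5410.
At expiry t=1: V(1,0)=0.0000, V(1,1)=41.5100
  t=0,j=0: stock 158.0000 → up 214.8800 (V=41.5100), down 118.5000 (V=0.0000). Price 20.7928; hedge Δ=0.4307, bond B=-47.2564.
Root portfolio cost Δ·158+B reproduces V0=20.7928.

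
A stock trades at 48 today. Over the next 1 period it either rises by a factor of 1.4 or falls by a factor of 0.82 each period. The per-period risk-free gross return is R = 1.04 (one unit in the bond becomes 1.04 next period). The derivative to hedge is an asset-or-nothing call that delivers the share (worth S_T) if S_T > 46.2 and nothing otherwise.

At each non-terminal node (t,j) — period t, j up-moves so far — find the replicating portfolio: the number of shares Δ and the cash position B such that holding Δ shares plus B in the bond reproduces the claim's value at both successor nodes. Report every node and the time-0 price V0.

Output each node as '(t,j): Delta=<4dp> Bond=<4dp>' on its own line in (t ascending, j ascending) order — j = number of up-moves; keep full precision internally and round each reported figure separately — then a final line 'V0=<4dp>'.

(0,0): Delta=2.4138 Bond=-91.3528
V0=24.5093

The replicating-portfolio and risk-neutral prices coincide; use p* = (1.04−0.82)/(1.4−0.82) = 0.3793 for the latter.
Payoff layer (t=1): V(1,0)=0.0000, V(1,1)=67.2000
  t=0,j=0: stock 48.0000 → up 67.2000 (V=67.2000), down 39.3600 (V=0.0000). Price 24.5093; hedge Δ=2.4138, bond B=-91.3528.
Root portfolio cost Δ·48+B reproduces V0=24.5093.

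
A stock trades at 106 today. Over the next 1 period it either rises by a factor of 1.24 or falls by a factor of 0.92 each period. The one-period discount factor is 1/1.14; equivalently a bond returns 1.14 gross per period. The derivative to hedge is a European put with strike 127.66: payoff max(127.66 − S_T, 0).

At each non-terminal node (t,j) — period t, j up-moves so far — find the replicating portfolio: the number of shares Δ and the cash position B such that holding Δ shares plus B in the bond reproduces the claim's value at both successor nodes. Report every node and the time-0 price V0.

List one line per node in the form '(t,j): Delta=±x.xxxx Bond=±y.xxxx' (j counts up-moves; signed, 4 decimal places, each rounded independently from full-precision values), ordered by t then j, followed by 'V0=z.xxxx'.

Under the risk-neutral measure, an up-move has probability p* = (R−d)/(u−d) = 0.6875 and values discount at R = 1.14.
Terminal values V(1,·): V(1,0)=30.1400, V(1,1)=0.0000
  t=0,j=0: stock 106.0000 → up 131.4400 (V=0.0000), down 97.5200 (V=30.1400). Price 8.2621; hedge Δ=-0.8886, bond B=102.4496.
Self-financing check: at every node Δ·S+B equals the discounted successor values.

(0,0): Delta=-0.8886 Bond=102.4496
V0=8.2621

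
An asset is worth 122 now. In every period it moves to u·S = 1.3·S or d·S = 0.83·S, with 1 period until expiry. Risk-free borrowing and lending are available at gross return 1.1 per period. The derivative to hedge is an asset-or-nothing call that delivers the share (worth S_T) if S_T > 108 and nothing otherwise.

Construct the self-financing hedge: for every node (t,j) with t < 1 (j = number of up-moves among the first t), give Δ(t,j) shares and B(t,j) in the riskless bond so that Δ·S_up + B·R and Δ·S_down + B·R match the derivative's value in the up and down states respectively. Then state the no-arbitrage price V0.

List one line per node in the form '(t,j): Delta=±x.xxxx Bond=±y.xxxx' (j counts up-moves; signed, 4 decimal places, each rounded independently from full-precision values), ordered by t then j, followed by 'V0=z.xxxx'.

(0,0): Delta=2.7660 Bond=-254.6190
V0=82.8279

Risk-neutral probability p* = (R−d)/(u−d) = (1.1−0.83)/(1.3−0.83) = 0.5745.
Payoff layer (t=1): V(1,0)=0.0000, V(1,1)=158.6000
  t=0,j=0: stock 122.0000 → up 158.6000 (V=158.6000), down 101.2600 (V=0.0000). Price 82.8279; hedge Δ=2.7660, bond B=-254.6190.
Check: Δ(0,0)·S0 + B(0,0) = 82.8279 = V0.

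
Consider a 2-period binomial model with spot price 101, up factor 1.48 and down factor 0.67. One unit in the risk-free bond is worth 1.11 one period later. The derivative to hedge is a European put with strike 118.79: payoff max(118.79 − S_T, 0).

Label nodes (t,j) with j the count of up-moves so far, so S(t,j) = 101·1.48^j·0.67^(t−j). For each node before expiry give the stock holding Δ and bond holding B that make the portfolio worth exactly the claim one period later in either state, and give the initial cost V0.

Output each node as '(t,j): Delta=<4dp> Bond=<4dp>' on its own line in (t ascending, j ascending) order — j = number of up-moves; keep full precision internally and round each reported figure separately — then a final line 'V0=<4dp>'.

(0,0): Delta=-0.3872 Bond=59.0547
(1,0): Delta=-1.0000 Bond=107.0180
(1,1): Delta=-0.1539 Bond=30.6805
V0=19.9462

Risk-neutral probability p* = (R−d)/(u−d) = (1.11−0.67)/(1.48−0.67) = 0.5432.
At expiry t=2: V(2,0)=73.4511, V(2,1)=18.6384, V(2,2)=0.0000
  t=1,j=0: stock 67.6700 → up 100.1516 (V=18.6384), down 45.3389 (V=73.4511). Price 39.3480; hedge Δ=-1.0000, bond B=107.0180.
  t=1,j=1: stock 149.4800 → up 221.2304 (V=0.0000), down 100.1516 (V=18.6384). Price 7.6701; hedge Δ=-0.1539, bond B=30.6805.
  t=0,j=0: stock 101.0000 → up 149.4800 (V=7.6701), down 67.6700 (V=39.3480). Price 19.9462; hedge Δ=-0.3872, bond B=59.0547.
The time-0 hedge costs 19.9462, which is the no-arbitrage price.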